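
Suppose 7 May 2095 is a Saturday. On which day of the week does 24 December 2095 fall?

Saturday

May 2095: 31 − 7 = 24 days remain.
Then June (30), July (31), August (31), September (30), October (31), November (30): 30 + 31 + 31 + 30 + 31 + 30 = 183 days.
December 1–24, 2095: 24 days.
Total: 24 + 183 + 24 = 231 days.
231 is a multiple of 7, so 24 December 2095 falls on the same weekday: Saturday.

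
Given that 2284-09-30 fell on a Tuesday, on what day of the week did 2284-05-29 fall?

Thursday

Count forward from the earlier date (May 29, 2284) to the later (September 30, 2284):
May 2284: 31 − 29 = 2 days remain.
Then June (30), July (31), August (31): 30 + 31 + 31 = 92 days.
September 1–30, 2284: 30 days.
Total: 2 + 92 + 30 = 124 days.
124 mod 7 = 5, so 5 days before Tuesday is Thursday.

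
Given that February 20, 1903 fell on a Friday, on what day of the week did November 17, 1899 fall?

Count forward from the earlier date (November 17, 1899) to the later (February 20, 1903):
Day-of-year of November 17, 1899: 321.
Day-of-year of February 20, 1903: 51.
1899 has 365 days, so 365 − 321 = 44 days remain in 1899.
Full years: 1900: 365; 1901: 365; 1902: 365. Sum = 1095.
Total: 44 + 1095 + 51 = 1190 days.
1190 is a multiple of 7, so November 17, 1899 falls on the same weekday: Friday.

Friday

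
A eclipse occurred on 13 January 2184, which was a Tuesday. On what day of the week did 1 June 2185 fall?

January 13, 2184 → January 13, 2185: 366 days (2184 is a leap year).
January 2185: 31 − 13 = 18 days remain.
Then February 2185 (28), March (31), April (30), May (31): 28 + 31 + 30 + 31 = 120 days.
June 1, 2185: 1 day.
Residual: 139 days.
Total: 505 days.
505 mod 7 = 1, so 1 day after Tuesday is Wednesday.

Wednesday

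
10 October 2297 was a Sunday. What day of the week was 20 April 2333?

Day-of-year of October 10, 2297: 283.
Day-of-year of April 20, 2333: 110.
2297 has 365 days, so 365 − 283 = 82 days remain in 2297.
Full years 2298–2332: 27 common + 8 leap = 27×365 + 8×366 = 12783 days.
Total: 82 + 12783 + 110 = 12975 days.
12975 mod 7 = 4, so 4 days after Sunday is Thursday.

Thursday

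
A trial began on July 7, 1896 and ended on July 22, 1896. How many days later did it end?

Within July 1896: 22 − 7 = 15 days.

15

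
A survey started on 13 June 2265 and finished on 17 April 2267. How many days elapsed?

673

Day-of-year of June 13, 2265: 164.
Day-of-year of April 17, 2267: 107.
2265 has 365 days, so 365 − 164 = 201 days remain in 2265.
Full years: 2266: 365. Sum = 365.
Total: 201 + 365 + 107 = 673 days.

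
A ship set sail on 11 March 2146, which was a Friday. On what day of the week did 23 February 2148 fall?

Friday

March 11, 2146 → March 11, 2147: 365 days.
March 2147: 31 − 11 = 20 days remain.
Then 10 full months totalling 306 days.
February 1–23, 2148: 23 days (2148 is a leap year).
Residual: 349 days.
Total: 714 days.
714 is a multiple of 7, so 23 February 2148 falls on the same weekday: Friday.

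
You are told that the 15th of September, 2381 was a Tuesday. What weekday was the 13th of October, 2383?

September 15, 2381 → September 15, 2382: 365 days.
September 15, 2382 → September 15, 2383: 365 days.
September 2383: 30 − 15 = 15 days remain.
October 1–13, 2383: 13 days.
Residual: 28 days.
Total: 758 days.
758 mod 7 = 2, so 2 days after Tuesday is Thursday.

Thursday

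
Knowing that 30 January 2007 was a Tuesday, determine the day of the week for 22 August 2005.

Monday

Count forward from the earlier date (August 22, 2005) to the later (January 30, 2007):
August 22, 2005 → August 22, 2006: 365 days.
August 2006: 31 − 22 = 9 days remain.
Then September (30), October (31), November (30), December (31): 30 + 31 + 30 + 31 = 122 days.
January 1–30, 2007: 30 days.
Residual: 161 days.
Total: 526 days.
526 mod 7 = 1, so 1 day before Tuesday is Monday.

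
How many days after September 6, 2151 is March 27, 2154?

933

Day-of-year of September 6, 2151: 249.
Day-of-year of March 27, 2154: 86.
2151 has 365 days, so 365 − 249 = 116 days remain in 2151.
Full years: 2152: 366; 2153: 365. Sum = 731.
Total: 116 + 731 + 86 = 933 days.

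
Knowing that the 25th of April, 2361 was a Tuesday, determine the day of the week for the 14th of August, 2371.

Saturday

Day-of-year of April 25, 2361: 115.
Day-of-year of August 14, 2371: 226.
2361 has 365 days, so 365 − 115 = 250 days remain in 2361.
Full years 2362–2370: 7 common + 2 leap = 7×365 + 2×366 = 3287 days.
Total: 250 + 3287 + 226 = 3763 days.
3763 mod 7 = 4, so 4 days after Tuesday is Saturday.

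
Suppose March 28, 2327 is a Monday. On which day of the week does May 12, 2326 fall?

Count forward from the earlier date (May 12, 2326) to the later (March 28, 2327):
May 2326: 31 − 12 = 19 days remain.
Then 9 full months totalling 273 days.
March 1–28, 2327: 28 days.
Residual: 320 days.
Total: 320 days.
320 mod 7 = 5, so 5 days before Monday is Wednesday.

Wednesday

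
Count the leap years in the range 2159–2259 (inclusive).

24

Years divisible by 4: 2160, 2164, …, 2256 — 25 in all.
Of these, 2200 is divisible by 100 but not 400, so not leap.
Leap years: 25 − 1 = 24.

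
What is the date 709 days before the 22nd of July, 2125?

the 13th of August, 2123

Count 709 days before July 22, 2125:
Day-of-year of August 13, 2123: 225.
Day-of-year of July 22, 2125: 203.
2123 has 365 days, so 365 − 225 = 140 days remain in 2123.
Full years: 2124: 366. Sum = 366.
Total: 140 + 366 + 203 = 709 days.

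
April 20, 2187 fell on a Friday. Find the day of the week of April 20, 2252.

Tuesday

Day-of-year of April 20, 2187: 110.
Day-of-year of April 20, 2252: 111.
2187 has 365 days, so 365 − 110 = 255 days remain in 2187.
Full years 2188–2251: 49 common + 15 leap = 49×365 + 15×366 = 23375 days.
Total: 255 + 23375 + 111 = 23741 days.
23741 mod 7 = 4, so 4 days after Friday is Tuesday.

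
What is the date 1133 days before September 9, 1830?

August 3, 1827

Count 1133 days before September 9, 1830:
August 3, 1827 → August 3, 1828: 366 days (1828 is a leap year).
August 3, 1828 → August 3, 1829: 365 days.
August 3, 1829 → August 3, 1830: 365 days.
August 1830: 31 − 3 = 28 days remain.
September 1–9, 1830: 9 days.
Residual: 37 days.
Total: 1133 days.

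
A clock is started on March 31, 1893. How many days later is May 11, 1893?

41

March 1893: 31 − 31 = 0 days remain.
Then April (30): 30 days.
May 1–11, 1893: 11 days.
Total: 0 + 30 + 11 = 41 days.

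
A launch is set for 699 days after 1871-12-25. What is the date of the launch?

1873-11-23

Count 699 days after December 25, 1871:
Day-of-year of December 25, 1871: 359.
Day-of-year of November 23, 1873: 327.
1871 has 365 days, so 365 − 359 = 6 days remain in 1871.
Full years: 1872: 366. Sum = 366.
Total: 6 + 366 + 327 = 699 days.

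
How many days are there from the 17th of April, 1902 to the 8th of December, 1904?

Day-of-year of April 17, 1902: 107.
Day-of-year of December 8, 1904: 343.
1902 has 365 days, so 365 − 107 = 258 days remain in 1902.
Full years: 1903: 365. Sum = 365.
Total: 258 + 365 + 343 = 966 days.

966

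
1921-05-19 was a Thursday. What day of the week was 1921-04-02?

Count forward from the earlier date (April 2, 1921) to the later (May 19, 1921):
April 1921: 30 − 2 = 28 days remain.
May 1–19, 1921: 19 days.
Total: 28 + 19 = 47 days.
47 mod 7 = 5, so 5 days before Thursday is Saturday.

Saturday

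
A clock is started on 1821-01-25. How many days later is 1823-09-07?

955

January 25, 1821 → January 25, 1822: 365 days.
January 25, 1822 → January 25, 1823: 365 days.
January 1823: 31 − 25 = 6 days remain.
Then February 1823 (28), March (31), April (30), May (31), June (30), July (31), August (31): 28 + 31 + 30 + 31 + 30 + 31 + 31 = 212 days.
September 1–7, 1823: 7 days.
Residual: 225 days.
Total: 955 days.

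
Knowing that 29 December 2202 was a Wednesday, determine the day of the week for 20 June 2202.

Sunday

Count forward from the earlier date (June 20, 2202) to the later (December 29, 2202):
June 2202: 30 − 20 = 10 days remain.
Then July (31), August (31), September (30), October (31), November (30): 31 + 31 + 30 + 31 + 30 = 153 days.
December 1–29, 2202: 29 days.
Total: 10 + 153 + 29 = 192 days.
192 mod 7 = 3, so 3 days before Wednesday is Sunday.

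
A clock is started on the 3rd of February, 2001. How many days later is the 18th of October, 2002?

February 2001: 28 − 3 = 25 days remain (2001 is not a leap year, so February has 28 days).
Then 19 full months totalling 579 days.
October 1–18, 2002: 18 days.
Total: 25 + 579 + 18 = 622 days.

622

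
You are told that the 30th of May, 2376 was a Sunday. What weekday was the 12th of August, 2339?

Saturday

Count forward from the earlier date (August 12, 2339) to the later (May 30, 2376):
From August 12, 2339 to August 12, 2375: 36 years, of which 9 contain a Feb 29 — 27×365 + 9×366 = 13149 days.
August 2375: 31 − 12 = 19 days remain.
Then September (30), October (31), November (30), December (31), January (31), February 2376 (29), March (31), April (30): 30 + 31 + 30 + 31 + 31 + 29 + 31 + 30 = 243 days.
May 1–30, 2376: 30 days.
Residual: 292 days.
Total: 13441 days.
13441 mod 7 = 1, so 1 day before Sunday is Saturday.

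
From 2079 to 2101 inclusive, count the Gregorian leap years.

Years divisible by 4 in [2079, 2101]: 2080, 2084, 2088, 2092, 2096, 2100.
Of these, 2100 is divisible by 100 but not 400, so not leap.
Leap years: 6 − 1 = 5.

5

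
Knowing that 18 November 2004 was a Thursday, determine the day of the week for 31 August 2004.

Count forward from the earlier date (August 31, 2004) to the later (November 18, 2004):
August 2004: 31 − 31 = 0 days remain.
Then September (30), October (31): 30 + 31 = 61 days.
November 1–18, 2004: 18 days.
Total: 0 + 61 + 18 = 79 days.
79 mod 7 = 2, so 2 days before Thursday is Tuesday.

Tuesday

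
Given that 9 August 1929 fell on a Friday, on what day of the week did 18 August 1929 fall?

Within August 1929: 18 − 9 = 9 days.
9 mod 7 = 2, so 2 days after Friday is Sunday.

Sunday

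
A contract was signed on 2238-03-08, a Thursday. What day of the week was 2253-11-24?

Day-of-year of March 8, 2238: 67.
Day-of-year of November 24, 2253: 328.
2238 has 365 days, so 365 − 67 = 298 days remain in 2238.
Full years 2239–2252: 10 common + 4 leap = 10×365 + 4×366 = 5114 days.
Total: 298 + 5114 + 328 = 5740 days.
5740 is a multiple of 7, so 2253-11-24 falls on the same weekday: Thursday.

Thursday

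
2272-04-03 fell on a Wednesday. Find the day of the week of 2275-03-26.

Friday

Day-of-year of April 3, 2272: 94.
Day-of-year of March 26, 2275: 85.
2272 has 366 days, so 366 − 94 = 272 days remain in 2272.
Full years: 2273: 365; 2274: 365. Sum = 730.
Total: 272 + 730 + 85 = 1087 days.
1087 mod 7 = 2, so 2 days after Wednesday is Friday.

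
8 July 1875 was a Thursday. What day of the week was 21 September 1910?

Wednesday

From July 8, 1875 to July 8, 1910: 35 years, of which 8 contain a Feb 29 — 27×365 + 8×366 = 12783 days.
(1900 is not a leap year (divisible by 100 but not 400).)
July 1910: 31 − 8 = 23 days remain.
Then August (31): 31 days.
September 1–21, 1910: 21 days.
Residual: 75 days.
Total: 12858 days.
12858 mod 7 = 6, so 6 days after Thursday is Wednesday.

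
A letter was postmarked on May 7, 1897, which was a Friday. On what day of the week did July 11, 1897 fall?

May 1897: 31 − 7 = 24 days remain.
Then June (30): 30 days.
July 1–11, 1897: 11 days.
Total: 24 + 30 + 11 = 65 days.
65 mod 7 = 2, so 2 days after Friday is Sunday.

Sunday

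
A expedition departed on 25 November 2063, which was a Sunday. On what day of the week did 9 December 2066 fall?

November 25, 2063 → November 25, 2064: 366 days (2064 is a leap year).
November 25, 2064 → November 25, 2065: 365 days.
November 25, 2065 → November 25, 2066: 365 days.
November 2066: 30 − 25 = 5 days remain.
December 1–9, 2066: 9 days.
Residual: 14 days.
Total: 1110 days.
1110 mod 7 = 4, so 4 days after Sunday is Thursday.

Thursday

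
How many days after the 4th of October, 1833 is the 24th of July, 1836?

Day-of-year of October 4, 1833: 277.
Day-of-year of July 24, 1836: 206.
1833 has 365 days, so 365 − 277 = 88 days remain in 1833.
Full years: 1834: 365; 1835: 365. Sum = 730.
Total: 88 + 730 + 206 = 1024 days.

1024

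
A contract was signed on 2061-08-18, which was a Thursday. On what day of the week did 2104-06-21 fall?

Saturday

From August 18, 2061 to August 18, 2103: 42 years, of which 9 contain a Feb 29 — 33×365 + 9×366 = 15339 days.
(2100 is not a leap year (divisible by 100 but not 400).)
August 2103: 31 − 18 = 13 days remain.
Then 9 full months totalling 274 days.
June 1–21, 2104: 21 days.
Residual: 308 days.
Total: 15647 days.
15647 mod 7 = 2, so 2 days after Thursday is Saturday.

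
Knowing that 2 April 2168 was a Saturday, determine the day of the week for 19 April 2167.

Count forward from the earlier date (April 19, 2167) to the later (April 2, 2168):
Day-of-year of April 19, 2167: 109.
Day-of-year of April 2, 2168: 93.
2167 has 365 days, so 365 − 109 = 256 days remain in 2167.
Total: 256 + 93 = 349 days.
349 mod 7 = 6, so 6 days before Saturday is Sunday.

Sunday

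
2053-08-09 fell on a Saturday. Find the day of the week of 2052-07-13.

Count forward from the earlier date (July 13, 2052) to the later (August 9, 2053):
July 2052: 31 − 13 = 18 days remain.
Then 12 full months totalling 365 days.
August 1–9, 2053: 9 days.
Total: 18 + 365 + 9 = 392 days.
392 is a multiple of 7, so 2052-07-13 falls on the same weekday: Saturday.

Saturday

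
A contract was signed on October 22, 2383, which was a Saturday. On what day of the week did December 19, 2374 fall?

Thursday

Count forward from the earlier date (December 19, 2374) to the later (October 22, 2383):
Day-of-year of December 19, 2374: 353.
Day-of-year of October 22, 2383: 295.
2374 has 365 days, so 365 − 353 = 12 days remain in 2374.
Full years 2375–2382: 6 common + 2 leap = 6×365 + 2×366 = 2922 days.
Total: 12 + 2922 + 295 = 3229 days.
3229 mod 7 = 2, so 2 days before Saturday is Thursday.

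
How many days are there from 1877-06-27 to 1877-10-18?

June 1877: 30 − 27 = 3 days remain.
Then July (31), August (31), September (30): 31 + 31 + 30 = 92 days.
October 1–18, 1877: 18 days.
Total: 3 + 92 + 18 = 113 days.

113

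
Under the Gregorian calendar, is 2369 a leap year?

2369 is not a leap year.

No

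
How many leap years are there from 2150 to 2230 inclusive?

19

Years divisible by 4: 2152, 2156, …, 2228 — 20 in all.
Of these, 2200 is divisible by 100 but not 400, so not leap.
Leap years: 20 − 1 = 19.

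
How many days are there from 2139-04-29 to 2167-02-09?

From April 29, 2139 to April 29, 2166: 27 years, of which 7 contain a Feb 29 — 20×365 + 7×366 = 9862 days.
April 2166: 30 − 29 = 1 day remains.
Then 9 full months totalling 276 days.
February 1–9, 2167: 9 days (2167 is not a leap year).
Residual: 286 days.
Total: 10148 days.

10148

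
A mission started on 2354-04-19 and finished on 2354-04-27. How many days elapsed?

8

Within April 2354: 27 − 19 = 8 days.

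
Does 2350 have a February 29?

No

2350 is not a leap year.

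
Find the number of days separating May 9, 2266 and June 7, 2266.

May 2266: 31 − 9 = 22 days remain.
June 1–7, 2266: 7 days.
Total: 22 + 7 = 29 days.

29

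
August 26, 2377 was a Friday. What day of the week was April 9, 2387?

Thursday

Day-of-year of August 26, 2377: 238.
Day-of-year of April 9, 2387: 99.
2377 has 365 days, so 365 − 238 = 127 days remain in 2377.
Full years 2378–2386: 7 common + 2 leap = 7×365 + 2×366 = 3287 days.
Total: 127 + 3287 + 99 = 3513 days.
3513 mod 7 = 6, so 6 days after Friday is Thursday.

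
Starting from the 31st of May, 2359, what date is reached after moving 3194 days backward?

the 1st of September, 2350

Count 3194 days before May 31, 2359:
Day-of-year of September 1, 2350: 244.
Day-of-year of May 31, 2359: 151.
2350 has 365 days, so 365 − 244 = 121 days remain in 2350.
Full years 2351–2358: 6 common + 2 leap = 6×365 + 2×366 = 2922 days.
Total: 121 + 2922 + 151 = 3194 days.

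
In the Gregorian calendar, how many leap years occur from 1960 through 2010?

Years divisible by 4: 1960, 1964, …, 2008 — 13 in all.
2000 is divisible by 400, so still leap.
No century exceptions apply. Count: 13.

13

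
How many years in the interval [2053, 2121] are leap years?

16

Years divisible by 4: 2056, 2060, …, 2120 — 17 in all.
Of these, 2100 is divisible by 100 but not 400, so not leap.
Leap years: 17 − 1 = 16.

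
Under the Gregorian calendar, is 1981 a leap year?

1981 is not a leap year.

No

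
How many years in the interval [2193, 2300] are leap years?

25

Years divisible by 4: 2196, 2200, …, 2300 — 27 in all.
Of these, 2200, 2300 are divisible by 100 but not 400, so not leap.
Leap years: 27 − 2 = 25.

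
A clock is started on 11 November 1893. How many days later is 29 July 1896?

Day-of-year of November 11, 1893: 315.
Day-of-year of July 29, 1896: 211.
1893 has 365 days, so 365 − 315 = 50 days remain in 1893.
Full years: 1894: 365; 1895: 365. Sum = 730.
Total: 50 + 730 + 211 = 991 days.

991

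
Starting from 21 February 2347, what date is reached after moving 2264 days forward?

4 May 2353

Count 2264 days after February 21, 2347:
February 21, 2347 → February 21, 2348: 365 days.
February 21, 2348 → February 21, 2349: 366 days (2348 is a leap year).
February 21, 2349 → February 21, 2350: 365 days.
February 21, 2350 → February 21, 2351: 365 days.
February 21, 2351 → February 21, 2352: 365 days.
February 21, 2352 → February 21, 2353: 366 days (2352 is a leap year).
February 2353: 28 − 21 = 7 days remain (2353 is not a leap year, so February has 28 days).
Then March (31), April (30): 31 + 30 = 61 days.
May 1–4, 2353: 4 days.
Residual: 72 days.
Total: 2264 days.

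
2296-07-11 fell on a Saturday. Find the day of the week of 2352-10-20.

Monday

From July 11, 2296 to July 11, 2352: 56 years, of which 13 contain a Feb 29 — 43×365 + 13×366 = 20453 days.
(2300 is not a leap year (divisible by 100 but not 400).)
July 2352: 31 − 11 = 20 days remain.
Then August (31), September (30): 31 + 30 = 61 days.
October 1–20, 2352: 20 days.
Residual: 101 days.
Total: 20554 days.
20554 mod 7 = 2, so 2 days after Saturday is Monday.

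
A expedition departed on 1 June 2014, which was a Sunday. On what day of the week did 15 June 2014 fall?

Within June 2014: 15 − 1 = 14 days.
14 is a multiple of 7, so 15 June 2014 falls on the same weekday: Sunday.

Sunday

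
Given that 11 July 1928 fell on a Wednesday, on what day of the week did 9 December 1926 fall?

Thursday

Count forward from the earlier date (December 9, 1926) to the later (July 11, 1928):
December 9, 1926 → December 9, 1927: 365 days.
December 1927: 31 − 9 = 22 days remain.
Then January (31), February 1928 (29), March (31), April (30), May (31), June (30): 31 + 29 + 31 + 30 + 31 + 30 = 182 days.
July 1–11, 1928: 11 days.
Residual: 215 days.
Total: 580 days.
580 mod 7 = 6, so 6 days before Wednesday is Thursday.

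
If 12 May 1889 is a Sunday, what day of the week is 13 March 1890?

May 1889: 31 − 12 = 19 days remain.
Then 9 full months totalling 273 days.
March 1–13, 1890: 13 days.
Total: 19 + 273 + 13 = 305 days.
305 mod 7 = 4, so 4 days after Sunday is Thursday.

Thursday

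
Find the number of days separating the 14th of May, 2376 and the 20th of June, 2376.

37

May 2376: 31 − 14 = 17 days remain.
June 1–20, 2376: 20 days.
Total: 17 + 20 = 37 days.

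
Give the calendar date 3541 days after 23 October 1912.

4 July 1922

Count 3541 days after October 23, 1912:
From October 23, 1912 to October 23, 1921: 9 years, of which 2 contain a Feb 29 — 7×365 + 2×366 = 3287 days.
October 1921: 31 − 23 = 8 days remain.
Then November (30), December (31), January (31), February 1922 (28), March (31), April (30), May (31), June (30): 30 + 31 + 31 + 28 + 31 + 30 + 31 + 30 = 242 days.
July 1–4, 1922: 4 days.
Residual: 254 days.
Total: 3541 days.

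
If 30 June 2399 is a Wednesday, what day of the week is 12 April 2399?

Monday

Count forward from the earlier date (April 12, 2399) to the later (June 30, 2399):
April 2399: 30 − 12 = 18 days remain.
Then May (31): 31 days.
June 1–30, 2399: 30 days.
Total: 18 + 31 + 30 = 79 days.
79 mod 7 = 2, so 2 days before Wednesday is Monday.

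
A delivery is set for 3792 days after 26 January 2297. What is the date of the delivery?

16 June 2307

Count 3792 days after January 26, 2297:
From January 26, 2297 to January 26, 2307: 10 years, of which 1 contains a Feb 29 — 9×365 + 1×366 = 3651 days.
(2300 is not a leap year (divisible by 100 but not 400).)
January 2307: 31 − 26 = 5 days remain.
Then February 2307 (28), March (31), April (30), May (31): 28 + 31 + 30 + 31 = 120 days.
June 1–16, 2307: 16 days.
Residual: 141 days.
Total: 3792 days.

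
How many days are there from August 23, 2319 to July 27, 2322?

August 23, 2319 → August 23, 2320: 366 days (2320 is a leap year).
August 23, 2320 → August 23, 2321: 365 days.
August 2321: 31 − 23 = 8 days remain.
Then 10 full months totalling 303 days.
July 1–27, 2322: 27 days.
Residual: 338 days.
Total: 1069 days.

1069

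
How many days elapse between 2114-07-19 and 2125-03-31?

Day-of-year of July 19, 2114: 200.
Day-of-year of March 31, 2125: 90.
2114 has 365 days, so 365 − 200 = 165 days remain in 2114.
Full years 2115–2124: 7 common + 3 leap = 7×365 + 3×366 = 3653 days.
Total: 165 + 3653 + 90 = 3908 days.

3908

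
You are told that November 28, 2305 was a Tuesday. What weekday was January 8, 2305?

Count forward from the earlier date (January 8, 2305) to the later (November 28, 2305):
January 2305: 31 − 8 = 23 days remain.
Then 9 full months totalling 273 days.
November 1–28, 2305: 28 days.
Total: 23 + 273 + 28 = 324 days.
324 mod 7 = 2, so 2 days before Tuesday is Sunday.

Sunday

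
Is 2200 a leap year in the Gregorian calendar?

2200 is not a leap year (divisible by 100 but not 400).

No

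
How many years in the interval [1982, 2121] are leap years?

34

Years divisible by 4: 1984, 1988, …, 2120 — 35 in all.
Of these, 2100 is divisible by 100 but not 400, so not leap.
2000 is divisible by 400, so still leap.
Leap years: 35 − 1 = 34.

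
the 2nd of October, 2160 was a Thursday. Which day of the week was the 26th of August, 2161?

Day-of-year of October 2, 2160: 276.
Day-of-year of August 26, 2161: 238.
2160 has 366 days, so 366 − 276 = 90 days remain in 2160.
Total: 90 + 238 = 328 days.
328 mod 7 = 6, so 6 days after Thursday is Wednesday.

Wednesday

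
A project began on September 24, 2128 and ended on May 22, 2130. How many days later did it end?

605

September 24, 2128 → September 24, 2129: 365 days.
September 2129: 30 − 24 = 6 days remain.
Then October (31), November (30), December (31), January (31), February 2130 (28), March (31), April (30): 31 + 30 + 31 + 31 + 28 + 31 + 30 = 212 days.
May 1–22, 2130: 22 days.
Residual: 240 days.
Total: 605 days.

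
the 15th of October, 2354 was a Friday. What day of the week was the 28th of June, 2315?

Count forward from the earlier date (June 28, 2315) to the later (October 15, 2354):
Day-of-year of June 28, 2315: 179.
Day-of-year of October 15, 2354: 288.
2315 has 365 days, so 365 − 179 = 186 days remain in 2315.
Full years 2316–2353: 28 common + 10 leap = 28×365 + 10×366 = 13880 days.
Total: 186 + 13880 + 288 = 14354 days.
14354 mod 7 = 4, so 4 days before Friday is Monday.

Monday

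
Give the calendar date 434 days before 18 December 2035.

10 October 2034

Count 434 days before December 18, 2035:
October 10, 2034 → October 10, 2035: 365 days.
October 2035: 31 − 10 = 21 days remain.
Then November (30): 30 days.
December 1–18, 2035: 18 days.
Residual: 69 days.
Total: 434 days.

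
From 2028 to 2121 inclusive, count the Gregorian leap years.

Years divisible by 4: 2028, 2032, …, 2120 — 24 in all.
Of these, 2100 is divisible by 100 but not 400, so not leap.
Leap years: 24 − 1 = 23.

23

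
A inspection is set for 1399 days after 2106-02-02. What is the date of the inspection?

2109-12-02

Count 1399 days after February 2, 2106:
February 2, 2106 → February 2, 2107: 365 days.
February 2, 2107 → February 2, 2108: 365 days.
February 2, 2108 → February 2, 2109: 366 days (2108 is a leap year).
February 2109: 28 − 2 = 26 days remain (2109 is not a leap year, so February has 28 days).
Then 9 full months totalling 275 days.
December 1–2, 2109: 2 days.
Residual: 303 days.
Total: 1399 days.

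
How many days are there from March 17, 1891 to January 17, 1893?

672

March 17, 1891 → March 17, 1892: 366 days (1892 is a leap year).
March 1892: 31 − 17 = 14 days remain.
Then 9 full months totalling 275 days.
January 1–17, 1893: 17 days.
Residual: 306 days.
Total: 672 days.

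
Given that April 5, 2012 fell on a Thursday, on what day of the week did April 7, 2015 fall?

Tuesday

April 5, 2012 → April 5, 2013: 365 days.
April 5, 2013 → April 5, 2014: 365 days.
April 5, 2014 → April 5, 2015: 365 days.
Within April 2015: 7 − 5 = 2 days.
Total: 1097 days.
1097 mod 7 = 5, so 5 days after Thursday is Tuesday.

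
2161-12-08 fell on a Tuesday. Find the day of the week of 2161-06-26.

Count forward from the earlier date (June 26, 2161) to the later (December 8, 2161):
June 2161: 30 − 26 = 4 days remain.
Then July (31), August (31), September (30), October (31), November (30): 31 + 31 + 30 + 31 + 30 = 153 days.
December 1–8, 2161: 8 days.
Total: 4 + 153 + 8 = 165 days.
165 mod 7 = 4, so 4 days before Tuesday is Friday.

Friday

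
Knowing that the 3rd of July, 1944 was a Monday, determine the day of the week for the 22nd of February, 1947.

Day-of-year of July 3, 1944: 185.
Day-of-year of February 22, 1947: 53.
1944 has 366 days, so 366 − 185 = 181 days remain in 1944.
Full years: 1945: 365; 1946: 365. Sum = 730.
Total: 181 + 730 + 53 = 964 days.
964 mod 7 = 5, so 5 days after Monday is Saturday.

Saturday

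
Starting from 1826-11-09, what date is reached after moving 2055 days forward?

1832-06-25

Count 2055 days after November 9, 1826:
November 9, 1826 → November 9, 1827: 365 days.
November 9, 1827 → November 9, 1828: 366 days (1828 is a leap year).
November 9, 1828 → November 9, 1829: 365 days.
November 9, 1829 → November 9, 1830: 365 days.
November 9, 1830 → November 9, 1831: 365 days.
November 1831: 30 − 9 = 21 days remain.
Then December (31), January (31), February 1832 (29), March (31), April (30), May (31): 31 + 31 + 29 + 31 + 30 + 31 = 183 days.
June 1–25, 1832: 25 days.
Residual: 229 days.
Total: 2055 days.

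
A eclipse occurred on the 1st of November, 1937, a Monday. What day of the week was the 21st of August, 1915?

Saturday

Count forward from the earlier date (August 21, 1915) to the later (November 1, 1937):
Day-of-year of August 21, 1915: 233.
Day-of-year of November 1, 1937: 305.
1915 has 365 days, so 365 − 233 = 132 days remain in 1915.
Full years 1916–1936: 15 common + 6 leap = 15×365 + 6×366 = 7671 days.
Total: 132 + 7671 + 305 = 8108 days.
8108 mod 7 = 2, so 2 days before Monday is Saturday.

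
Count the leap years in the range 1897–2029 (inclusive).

32

Years divisible by 4: 1900, 1904, …, 2028 — 33 in all.
Of these, 1900 is divisible by 100 but not 400, so not leap.
2000 is divisible by 400, so still leap.
Leap years: 33 − 1 = 32.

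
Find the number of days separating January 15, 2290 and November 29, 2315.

9448

From January 15, 2290 to January 15, 2315: 25 years, of which 5 contain a Feb 29 — 20×365 + 5×366 = 9130 days.
(2300 is not a leap year (divisible by 100 but not 400).)
January 2315: 31 − 15 = 16 days remain.
Then 9 full months totalling 273 days.
November 1–29, 2315: 29 days.
Residual: 318 days.
Total: 9448 days.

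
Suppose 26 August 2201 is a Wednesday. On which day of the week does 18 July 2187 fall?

Wednesday

Count forward from the earlier date (July 18, 2187) to the later (August 26, 2201):
From July 18, 2187 to July 18, 2201: 14 years, of which 3 contain a Feb 29 — 11×365 + 3×366 = 5113 days.
(2200 is not a leap year (divisible by 100 but not 400).)
July 2201: 31 − 18 = 13 days remain.
August 1–26, 2201: 26 days.
Residual: 39 days.
Total: 5152 days.
5152 is a multiple of 7, so 18 July 2187 falls on the same weekday: Wednesday.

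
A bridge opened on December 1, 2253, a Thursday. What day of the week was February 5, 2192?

Sunday

Count forward from the earlier date (February 5, 2192) to the later (December 1, 2253):
From February 5, 2192 to February 5, 2253: 61 years, of which 15 contain a Feb 29 — 46×365 + 15×366 = 22280 days.
(2200 is not a leap year (divisible by 100 but not 400).)
February 2253: 28 − 5 = 23 days remain (2253 is not a leap year, so February has 28 days).
Then 9 full months totalling 275 days.
December 1, 2253: 1 day.
Residual: 299 days.
Total: 22579 days.
22579 mod 7 = 4, so 4 days before Thursday is Sunday.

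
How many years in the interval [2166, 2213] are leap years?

11

Years divisible by 4 in [2166, 2213]: 2168, 2172, 2176, 2180, 2184, 2188, 2192, 2196, 2200, 2204, 2208, 2212.
Of these, 2200 is divisible by 100 but not 400, so not leap.
Leap years: 12 − 1 = 11.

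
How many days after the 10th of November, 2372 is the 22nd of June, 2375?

954

Day-of-year of November 10, 2372: 315.
Day-of-year of June 22, 2375: 173.
2372 has 366 days, so 366 − 315 = 51 days remain in 2372.
Full years: 2373: 365; 2374: 365. Sum = 730.
Total: 51 + 730 + 173 = 954 days.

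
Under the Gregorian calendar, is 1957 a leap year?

No

1957 is not a leap year.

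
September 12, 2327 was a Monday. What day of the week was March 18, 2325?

Wednesday

Count forward from the earlier date (March 18, 2325) to the later (September 12, 2327):
March 2325: 31 − 18 = 13 days remain.
Then 29 full months totalling 883 days.
September 1–12, 2327: 12 days.
Total: 13 + 883 + 12 = 908 days.
908 mod 7 = 5, so 5 days before Monday is Wednesday.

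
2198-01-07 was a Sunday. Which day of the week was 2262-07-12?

Saturday

Day-of-year of January 7, 2198: 7.
Day-of-year of July 12, 2262: 193.
2198 has 365 days, so 365 − 7 = 358 days remain in 2198.
Full years 2199–2261: 48 common + 15 leap = 48×365 + 15×366 = 23010 days.
Total: 358 + 23010 + 193 = 23561 days.
23561 mod 7 = 6, so 6 days after Sunday is Saturday.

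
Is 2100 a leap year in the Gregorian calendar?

2100 is not a leap year (divisible by 100 but not 400).

No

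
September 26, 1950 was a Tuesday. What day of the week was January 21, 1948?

Wednesday

Count forward from the earlier date (January 21, 1948) to the later (September 26, 1950):
Day-of-year of January 21, 1948: 21.
Day-of-year of September 26, 1950: 269.
1948 has 366 days, so 366 − 21 = 345 days remain in 1948.
Full years: 1949: 365. Sum = 365.
Total: 345 + 365 + 269 = 979 days.
979 mod 7 = 6, so 6 days before Tuesday is Wednesday.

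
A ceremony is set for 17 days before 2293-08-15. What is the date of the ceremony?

2293-07-29

Count 17 days before August 15, 2293:
July 2293: 31 − 29 = 2 days remain.
August 1–15, 2293: 15 days.
Total: 2 + 15 = 17 days.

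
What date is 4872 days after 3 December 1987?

5 April 2001

Count 4872 days after December 3, 1987:
Day-of-year of December 3, 1987: 337.
Day-of-year of April 5, 2001: 95.
1987 has 365 days, so 365 − 337 = 28 days remain in 1987.
Full years 1988–2000: 9 common + 4 leap = 9×365 + 4×366 = 4749 days.
Total: 28 + 4749 + 95 = 4872 days.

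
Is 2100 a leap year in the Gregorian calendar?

2100 is not a leap year (divisible by 100 but not 400).

No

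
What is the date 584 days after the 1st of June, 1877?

the 6th of January, 1879

Count 584 days after June 1, 1877:
June 1, 1877 → June 1, 1878: 365 days.
June 1878: 30 − 1 = 29 days remain.
Then July (31), August (31), September (30), October (31), November (30), December (31): 31 + 31 + 30 + 31 + 30 + 31 = 184 days.
January 1–6, 1879: 6 days.
Residual: 219 days.
Total: 584 days.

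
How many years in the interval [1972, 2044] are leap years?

19

Years divisible by 4: 1972, 1976, …, 2044 — 19 in all.
2000 is divisible by 400, so still leap.
No century exceptions apply. Count: 19.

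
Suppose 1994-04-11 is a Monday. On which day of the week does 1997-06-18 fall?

April 11, 1994 → April 11, 1995: 365 days.
April 11, 1995 → April 11, 1996: 366 days (1996 is a leap year).
April 11, 1996 → April 11, 1997: 365 days.
April 1997: 30 − 11 = 19 days remain.
Then May (31): 31 days.
June 1–18, 1997: 18 days.
Residual: 68 days.
Total: 1164 days.
1164 mod 7 = 2, so 2 days after Monday is Wednesday.

Wednesday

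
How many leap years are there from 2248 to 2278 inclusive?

8

Years divisible by 4 in [2248, 2278]: 2248, 2252, 2256, 2260, 2264, 2268, 2272, 2276.
No century exceptions apply. Count: 8.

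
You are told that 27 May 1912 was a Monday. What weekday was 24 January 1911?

Count forward from the earlier date (January 24, 1911) to the later (May 27, 1912):
January 24, 1911 → January 24, 1912: 365 days.
January 1912: 31 − 24 = 7 days remain.
Then February 1912 (29), March (31), April (30): 29 + 31 + 30 = 90 days.
May 1–27, 1912: 27 days.
Residual: 124 days.
Total: 489 days.
489 mod 7 = 6, so 6 days before Monday is Tuesday.

Tuesday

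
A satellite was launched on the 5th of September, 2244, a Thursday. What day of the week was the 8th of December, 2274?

Tuesday

From September 5, 2244 to September 5, 2274: 30 years, of which 7 contain a Feb 29 — 23×365 + 7×366 = 10957 days.
September 2274: 30 − 5 = 25 days remain.
Then October (31), November (30): 31 + 30 = 61 days.
December 1–8, 2274: 8 days.
Residual: 94 days.
Total: 11051 days.
11051 mod 7 = 5, so 5 days after Thursday is Tuesday.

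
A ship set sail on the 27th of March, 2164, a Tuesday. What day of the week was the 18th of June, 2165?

Day-of-year of March 27, 2164: 87.
Day-of-year of June 18, 2165: 169.
2164 has 366 days, so 366 − 87 = 279 days remain in 2164.
Total: 279 + 169 = 448 days.
448 is a multiple of 7, so the 18th of June, 2165 falls on the same weekday: Tuesday.

Tuesday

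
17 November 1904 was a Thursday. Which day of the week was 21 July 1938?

Thursday

From November 17, 1904 to November 17, 1937: 33 years, of which 8 contain a Feb 29 — 25×365 + 8×366 = 12053 days.
November 1937: 30 − 17 = 13 days remain.
Then December (31), January (31), February 1938 (28), March (31), April (30), May (31), June (30): 31 + 31 + 28 + 31 + 30 + 31 + 30 = 212 days.
July 1–21, 1938: 21 days.
Residual: 246 days.
Total: 12299 days.
12299 is a multiple of 7, so 21 July 1938 falls on the same weekday: Thursday.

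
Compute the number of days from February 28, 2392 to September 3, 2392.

February 2392: 29 − 28 = 1 day remains (2392 is a leap year, so February has 29 days).
Then March (31), April (30), May (31), June (30), July (31), August (31): 31 + 30 + 31 + 30 + 31 + 31 = 184 days.
September 1–3, 2392: 3 days.
Total: 1 + 184 + 3 = 188 days.

188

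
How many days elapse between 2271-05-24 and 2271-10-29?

May 2271: 31 − 24 = 7 days remain.
Then June (30), July (31), August (31), September (30): 30 + 31 + 31 + 30 = 122 days.
October 1–29, 2271: 29 days.
Total: 7 + 122 + 29 = 158 days.

158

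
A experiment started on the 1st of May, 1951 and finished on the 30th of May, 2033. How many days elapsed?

29980

From May 1, 1951 to May 1, 2033: 82 years, of which 21 contain a Feb 29 — 61×365 + 21×366 = 29951 days.
(2000 is a leap year (divisible by 400).)
Within May 2033: 30 − 1 = 29 days.
Total: 29980 days.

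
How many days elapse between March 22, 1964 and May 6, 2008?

16116

Day-of-year of March 22, 1964: 82.
Day-of-year of May 6, 2008: 127.
1964 has 366 days, so 366 − 82 = 284 days remain in 1964.
Full years 1965–2007: 33 common + 10 leap = 33×365 + 10×366 = 15705 days.
Total: 284 + 15705 + 127 = 16116 days.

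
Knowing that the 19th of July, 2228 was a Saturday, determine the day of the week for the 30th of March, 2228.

Count forward from the earlier date (March 30, 2228) to the later (July 19, 2228):
March 2228: 31 − 30 = 1 day remains.
Then April (30), May (31), June (30): 30 + 31 + 30 = 91 days.
July 1–19, 2228: 19 days.
Total: 1 + 91 + 19 = 111 days.
111 mod 7 = 6, so 6 days before Saturday is Sunday.

Sunday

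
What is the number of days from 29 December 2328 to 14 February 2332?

December 29, 2328 → December 29, 2329: 365 days.
December 29, 2329 → December 29, 2330: 365 days.
December 29, 2330 → December 29, 2331: 365 days.
December 2331: 31 − 29 = 2 days remain.
Then January (31): 31 days.
February 1–14, 2332: 14 days (2332 is a leap year).
Residual: 47 days.
Total: 1142 days.

1142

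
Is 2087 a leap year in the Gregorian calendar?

2087 is not a leap year.

No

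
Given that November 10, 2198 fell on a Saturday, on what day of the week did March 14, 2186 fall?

Count forward from the earlier date (March 14, 2186) to the later (November 10, 2198):
From March 14, 2186 to March 14, 2198: 12 years, of which 3 contain a Feb 29 — 9×365 + 3×366 = 4383 days.
March 2198: 31 − 14 = 17 days remain.
Then April (30), May (31), June (30), July (31), August (31), September (30), October (31): 30 + 31 + 30 + 31 + 31 + 30 + 31 = 214 days.
November 1–10, 2198: 10 days.
Residual: 241 days.
Total: 4624 days.
4624 mod 7 = 4, so 4 days before Saturday is Tuesday.

Tuesday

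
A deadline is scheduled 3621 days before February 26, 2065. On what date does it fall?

March 30, 2055

Count 3621 days before February 26, 2065:
From March 30, 2055 to March 30, 2064: 9 years, of which 3 contain a Feb 29 — 6×365 + 3×366 = 3288 days.
March 2064: 31 − 30 = 1 day remains.
Then 10 full months totalling 306 days.
February 1–26, 2065: 26 days (2065 is not a leap year).
Residual: 333 days.
Total: 3621 days.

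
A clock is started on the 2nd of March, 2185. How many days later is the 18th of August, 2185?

169

March 2185: 31 − 2 = 29 days remain.
Then April (30), May (31), June (30), July (31): 30 + 31 + 30 + 31 = 122 days.
August 1–18, 2185: 18 days.
Total: 29 + 122 + 18 = 169 days.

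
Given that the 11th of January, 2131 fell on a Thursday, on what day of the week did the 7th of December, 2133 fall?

Day-of-year of January 11, 2131: 11.
Day-of-year of December 7, 2133: 341.
2131 has 365 days, so 365 − 11 = 354 days remain in 2131.
Full years: 2132: 366. Sum = 366.
Total: 354 + 366 + 341 = 1061 days.
1061 mod 7 = 4, so 4 days after Thursday is Monday.

Monday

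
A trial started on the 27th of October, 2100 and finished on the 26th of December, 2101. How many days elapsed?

October 27, 2100 → October 27, 2101: 365 days.
October 2101: 31 − 27 = 4 days remain.
Then November (30): 30 days.
December 1–26, 2101: 26 days.
Residual: 60 days.
Total: 425 days.

425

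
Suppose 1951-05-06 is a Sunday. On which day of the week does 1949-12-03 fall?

Saturday

Count forward from the earlier date (December 3, 1949) to the later (May 6, 1951):
December 1949: 31 − 3 = 28 days remain.
Then 16 full months totalling 485 days.
May 1–6, 1951: 6 days.
Total: 28 + 485 + 6 = 519 days.
519 mod 7 = 1, so 1 day before Sunday is Saturday.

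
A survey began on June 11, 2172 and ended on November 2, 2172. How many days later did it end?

June 2172: 30 − 11 = 19 days remain.
Then July (31), August (31), September (30), October (31): 31 + 31 + 30 + 31 = 123 days.
November 1–2, 2172: 2 days.
Total: 19 + 123 + 2 = 144 days.

144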